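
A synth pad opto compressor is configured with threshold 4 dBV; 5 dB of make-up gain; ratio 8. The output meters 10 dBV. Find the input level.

Remove make-up: 10 − 5 = 5 dBV.
Post-compression overshoot = 5 − 4 = 1 dB.
Undo the ratio: input overshoot = 1 × 8 = 8 dB, giving input = 12 dBV.

12 dBV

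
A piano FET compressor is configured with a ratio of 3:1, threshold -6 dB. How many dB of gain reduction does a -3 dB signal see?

The signal is 3 dB above threshold.
A 3:1 ratio leaves 1 dB of that excess.
So the signal is attenuated by 3 − 1 = 2 dB.

2 dB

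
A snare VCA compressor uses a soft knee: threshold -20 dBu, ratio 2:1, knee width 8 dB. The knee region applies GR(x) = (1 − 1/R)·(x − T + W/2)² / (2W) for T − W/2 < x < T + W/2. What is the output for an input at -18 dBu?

x − T + W/2 = -18 − (-20) + 4 = 6.
GR = (1 − 1/2) × 6² / 16 = 0.5 × 36 / 16 = 1.125 dB.
Output = -18 − 1.125 = -19.125 dBu.

-19.125 dBu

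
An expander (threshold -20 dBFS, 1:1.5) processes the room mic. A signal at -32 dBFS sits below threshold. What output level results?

Undershoot = (-20) − (-32) = 12 dB.
At 1:1.5, that expands to 18 dB under threshold.
Output = -20 − 18 = -38 dBFS.

-38 dBFS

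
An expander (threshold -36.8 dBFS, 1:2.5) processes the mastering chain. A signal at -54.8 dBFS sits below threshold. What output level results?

Below threshold, a 1:2.5 expander applies gain = (2.5−1)×(T − x) of attenuation.
(2.5−1) × 18 = 27 dB, so output = -54.8 − 27 = -81.8 dBFS.

-81.8 dBFS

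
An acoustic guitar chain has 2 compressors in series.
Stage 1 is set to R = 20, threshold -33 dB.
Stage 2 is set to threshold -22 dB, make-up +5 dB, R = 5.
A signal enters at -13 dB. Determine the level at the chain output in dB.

Stage 1: overshoot 20 dB → 20/20 = 1 dB → -32 dB.
Stage 2: -32 dB is at or below the -22 dB threshold — no compression; make-up brings it to -27 dB.

-27 dB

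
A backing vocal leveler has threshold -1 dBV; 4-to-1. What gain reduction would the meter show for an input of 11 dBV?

The signal is 12 dB above threshold.
After 4:1 compression the overshoot becomes 12/4 = 3 dB.
GR = overshoot in − overshoot out = 12 − 3 = 9 dB.

9 dB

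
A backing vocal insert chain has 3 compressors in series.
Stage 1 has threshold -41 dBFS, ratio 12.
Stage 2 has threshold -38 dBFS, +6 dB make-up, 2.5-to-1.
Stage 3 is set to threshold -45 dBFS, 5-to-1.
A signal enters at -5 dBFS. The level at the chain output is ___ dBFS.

Stage 1: -5 dBFS is 36 dB over -41 dBFS; at 12:1 that becomes 3 dB over, giving -38 dBFS.
Stage 2: below threshold (-38 ≤ -38); passes unchanged; make-up brings it to -32 dBFS.
Stage 3: -32 dBFS is 13 dB over -45 dBFS; at 5:1 that becomes 2.6 dB over, giving -42.4 dBFS.

-42.4 dBFS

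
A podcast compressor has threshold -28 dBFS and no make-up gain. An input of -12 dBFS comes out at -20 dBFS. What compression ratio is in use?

2:1

Input overshoot = -12 − (-28) = 16 dB; output overshoot = -20 − (-28) = 8 dB.
Ratio = 16 / 8 = 2.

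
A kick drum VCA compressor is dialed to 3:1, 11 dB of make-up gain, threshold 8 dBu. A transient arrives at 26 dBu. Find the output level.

25 dBu

The input is 18 dB above the 8 dBu threshold.
3:1 compression reduces that to 18/3 = 6 dB over.
So the level is 8 + 6 = 14 dBu; make-up adds 11 dB, giving 25 dBu.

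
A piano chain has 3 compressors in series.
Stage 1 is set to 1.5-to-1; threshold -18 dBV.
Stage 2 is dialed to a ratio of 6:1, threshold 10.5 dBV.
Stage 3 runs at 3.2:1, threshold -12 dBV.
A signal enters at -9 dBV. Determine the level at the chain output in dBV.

-12 dBV

Stage 1: overshoot 9 dB → 9/1.5 = 6 dB → -12 dBV.
Stage 2: -12 dBV ≤ 10.5 dBV, so stage 2 doesn't engage; output -12 dBV.
Stage 3: -12 dBV is at or below the -12 dBV threshold — no compression; output -12 dBV.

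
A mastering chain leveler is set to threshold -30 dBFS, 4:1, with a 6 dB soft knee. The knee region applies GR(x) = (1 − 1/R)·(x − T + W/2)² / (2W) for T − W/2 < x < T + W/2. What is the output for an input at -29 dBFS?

x − T + W/2 = -29 − (-30) + 3 = 4.
GR = (1 − 1/4) × 4² / 12 = 0.75 × 16 / 12 = 1 dB.
Output = -29 − 1 = -30 dBFS.

-30 dBFS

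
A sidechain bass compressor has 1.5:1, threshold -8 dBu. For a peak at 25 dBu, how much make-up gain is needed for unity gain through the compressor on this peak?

11 dB

Without make-up, output = threshold + overshoot/1.5 = -8 + 22 = 14 dBu.
Gap to target: 11 dB.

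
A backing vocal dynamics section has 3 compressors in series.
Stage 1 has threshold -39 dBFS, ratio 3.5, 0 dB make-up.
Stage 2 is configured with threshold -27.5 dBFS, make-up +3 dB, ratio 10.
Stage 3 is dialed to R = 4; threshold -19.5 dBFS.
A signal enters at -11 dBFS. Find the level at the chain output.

Stage 1: overshoot 28 dB → 28/3.5 = 8 dB → -31 dBFS.
Stage 2: below threshold (-31 ≤ -27.5); passes unchanged; make-up brings it to -28 dBFS.
Stage 3: -28 dBFS is at or below the -19.5 dBFS threshold — no compression; output -28 dBFS.

-28 dBFS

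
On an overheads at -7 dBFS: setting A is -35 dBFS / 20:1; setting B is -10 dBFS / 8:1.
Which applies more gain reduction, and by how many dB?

A: 28 dB over, compressed to 1.4 dB over, so 26.6 dB of GR.
B: 3 dB over, compressed to 0.375 dB over, so 2.625 dB of GR.
Difference: 23.975 dB in favour of A.

A, by 23.975 dB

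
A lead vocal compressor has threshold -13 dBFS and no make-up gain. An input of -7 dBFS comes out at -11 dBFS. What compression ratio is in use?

3:1

Input overshoot = -7 − (-13) = 6 dB; output overshoot = -11 − (-13) = 2 dB.
Ratio = 6 / 2 = 3.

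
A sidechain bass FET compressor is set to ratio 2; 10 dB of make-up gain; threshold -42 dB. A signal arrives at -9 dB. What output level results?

The input is 33 dB above the -42 dB threshold.
At 2:1 the overshoot is divided by 2, leaving 16.5 dB above threshold.
So the level is -42 + 16.5 = -25.5 dB; make-up adds 10 dB, giving -15.5 dB.

-15.5 dB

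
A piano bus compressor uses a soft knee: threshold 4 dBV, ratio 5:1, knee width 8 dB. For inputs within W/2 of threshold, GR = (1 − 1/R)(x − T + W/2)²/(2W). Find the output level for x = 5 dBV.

x − T + W/2 = 5 − 4 + 4 = 5.
GR = (1 − 1/5) × 5² / 16 = 0.8 × 25 / 16 = 1.25 dB.
Output = 5 − 1.25 = 3.75 dBV.

3.75 dBV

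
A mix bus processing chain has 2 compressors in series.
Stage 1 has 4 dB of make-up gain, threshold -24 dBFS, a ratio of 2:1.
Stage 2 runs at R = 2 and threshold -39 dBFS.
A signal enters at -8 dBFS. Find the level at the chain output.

-25.5 dBFS

Stage 1: -8 dBFS is 16 dB over -24 dBFS; at 2:1 that becomes 8 dB over, giving -16 dBFS; +4 dB make-up → -12 dBFS.
Stage 2: 27 dB above -39 dBFS, reduced 2:1 to 13.5 dB above → -25.5 dBFS.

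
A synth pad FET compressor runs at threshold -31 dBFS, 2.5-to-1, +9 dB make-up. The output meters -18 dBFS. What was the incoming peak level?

Stripping the +9 dB make-up gives -27 dBFS at the gain stage.
Post-compression overshoot = -27 − (-31) = 4 dB.
Undo the ratio: input overshoot = 4 × 2.5 = 10 dB, giving input = -21 dBFS.

-21 dBFS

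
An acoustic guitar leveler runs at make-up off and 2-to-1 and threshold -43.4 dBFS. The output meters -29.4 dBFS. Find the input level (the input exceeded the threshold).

-15.4 dBFS

Post-compression overshoot = -29.4 − (-43.4) = 14 dB.
Input overshoot = R × output overshoot = 28 dB → input = -43.4 + 28 = -15.4 dBFS.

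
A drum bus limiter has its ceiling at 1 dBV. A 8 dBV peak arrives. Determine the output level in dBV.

1 dBV

At ∞:1, everything above 1 dBV is held at the ceiling.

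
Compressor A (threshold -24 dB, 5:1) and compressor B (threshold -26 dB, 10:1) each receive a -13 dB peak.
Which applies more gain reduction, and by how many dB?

A: 11 dB over, compressed to 2.2 dB over, so 8.8 dB of GR.
B: 13 dB over, compressed to 1.3 dB over, so 11.7 dB of GR.
B reduces 2.9 dB more.

B, by 2.9 dB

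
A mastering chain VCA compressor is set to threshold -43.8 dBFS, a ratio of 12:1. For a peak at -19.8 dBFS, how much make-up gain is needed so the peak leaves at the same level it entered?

22 dB

Without make-up, output = threshold + overshoot/12 = -43.8 + 2 = -41.8 dBFS.
Gap to target: 22 dB.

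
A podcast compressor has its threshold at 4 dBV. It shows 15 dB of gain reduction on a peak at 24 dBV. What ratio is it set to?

4:1

Input overshoot = 24 − 4 = 20 dB.
Output overshoot = 20 − 15 = 5 dB.
Ratio = input overshoot / output overshoot = 20 / 5 = 4.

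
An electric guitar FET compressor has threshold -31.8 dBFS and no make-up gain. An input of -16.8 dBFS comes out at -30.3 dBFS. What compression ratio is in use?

Input overshoot = -16.8 − (-31.8) = 15 dB; output overshoot = -30.3 − (-31.8) = 1.5 dB.
Ratio = 15 / 1.5 = 10.

10:1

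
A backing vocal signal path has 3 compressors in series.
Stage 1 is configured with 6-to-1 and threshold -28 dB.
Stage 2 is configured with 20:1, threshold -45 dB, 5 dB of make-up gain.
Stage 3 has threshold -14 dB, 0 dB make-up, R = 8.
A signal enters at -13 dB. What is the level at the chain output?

-39.025 dB

Stage 1: 15 dB above -28 dB, reduced 6:1 to 2.5 dB above → -25.5 dB.
Stage 2: overshoot 19.5 dB → 19.5/20 = 0.975 dB → -44.025 dB; +5 dB make-up → -39.025 dB.
Stage 3: -39.025 dB is at or below the -14 dB threshold — no compression; output -39.025 dB.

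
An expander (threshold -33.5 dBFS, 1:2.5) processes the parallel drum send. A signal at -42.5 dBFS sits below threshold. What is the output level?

The input is 9 dB below the -33.5 dBFS threshold.
A 1:2.5 expander multiplies undershoot by 2.5: 9 × 2.5 = 22.5 dB below threshold.
Output = -33.5 − 22.5 = -56 dBFS.

-56 dBFS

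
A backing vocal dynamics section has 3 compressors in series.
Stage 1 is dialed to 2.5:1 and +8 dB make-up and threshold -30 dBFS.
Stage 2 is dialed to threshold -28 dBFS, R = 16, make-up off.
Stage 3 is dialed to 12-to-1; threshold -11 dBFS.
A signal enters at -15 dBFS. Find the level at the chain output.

-27.25 dBFS

Stage 1: overshoot 15 dB → 15/2.5 = 6 dB → -24 dBFS; +8 dB make-up → -16 dBFS.
Stage 2: overshoot 12 dB → 12/16 = 0.75 dB → -27.25 dBFS.
Stage 3: below threshold (-27.25 ≤ -11); passes unchanged; output -27.25 dBFS.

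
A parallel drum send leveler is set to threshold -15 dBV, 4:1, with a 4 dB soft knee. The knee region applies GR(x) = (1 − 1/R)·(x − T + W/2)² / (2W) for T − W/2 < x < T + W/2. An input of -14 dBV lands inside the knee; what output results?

x − T + W/2 = -14 − (-15) + 2 = 3.
GR = (1 − 1/4) × 3² / 8 = 0.75 × 9 / 8 = 0.84375 dB.
Output = -14 − 0.84375 = -14.84375 dBV.

-14.84375 dBV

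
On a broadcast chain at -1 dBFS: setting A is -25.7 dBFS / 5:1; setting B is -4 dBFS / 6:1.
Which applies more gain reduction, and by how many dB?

A: 24.7 dB over, compressed to 4.94 dB over, so 19.76 dB of GR.
B: 3 dB over, compressed to 0.5 dB over, so 2.5 dB of GR.
A applies 17.26 dB more gain reduction.

A, by 17.26 dB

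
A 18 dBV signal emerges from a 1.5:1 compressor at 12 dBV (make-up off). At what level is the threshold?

Let T be the threshold. Output overshoot = (input overshoot)/R, so 12 − T = (18 − T)/1.5.
1.5·(12 − T) = 18 − T → 0.5·T = 18 − 18 = 0.
T = 0/0.5 = 0 dBV.

0 dBV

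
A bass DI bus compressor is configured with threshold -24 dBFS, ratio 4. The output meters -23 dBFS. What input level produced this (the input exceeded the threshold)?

The compressed level sits -23 − (-24) = 1 dB over threshold.
Input overshoot = R × output overshoot = 4 dB → input = -24 + 4 = -20 dBFS.

-20 dBFS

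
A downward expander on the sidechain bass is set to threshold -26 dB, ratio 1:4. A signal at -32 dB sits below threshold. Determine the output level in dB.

-50 dB

The input is 6 dB below the -26 dB threshold.
A 1:4 expander multiplies undershoot by 4: 6 × 4 = 24 dB below threshold.
Output = -26 − 24 = -50 dB.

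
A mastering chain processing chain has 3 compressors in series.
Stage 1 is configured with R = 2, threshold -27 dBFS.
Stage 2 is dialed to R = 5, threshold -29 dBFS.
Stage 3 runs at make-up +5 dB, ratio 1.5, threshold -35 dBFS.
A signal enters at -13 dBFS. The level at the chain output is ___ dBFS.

Stage 1: -13 dBFS is 14 dB over -27 dBFS; at 2:1 that becomes 7 dB over, giving -20 dBFS.
Stage 2: -20 dBFS is 9 dB over -29 dBFS; at 5:1 that becomes 1.8 dB over, giving -27.2 dBFS.
Stage 3: -27.2 dBFS is 7.8 dB over -35 dBFS; at 1.5:1 that becomes 5.2 dB over, giving -29.8 dBFS; +5 dB make-up → -24.8 dBFS.

-24.8 dBFS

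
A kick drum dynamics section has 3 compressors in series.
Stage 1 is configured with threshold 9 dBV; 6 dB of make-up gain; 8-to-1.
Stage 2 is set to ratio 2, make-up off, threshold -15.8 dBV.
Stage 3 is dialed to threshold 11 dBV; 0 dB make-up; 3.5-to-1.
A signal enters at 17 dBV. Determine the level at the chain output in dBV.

0.1 dBV

Stage 1: 8 dB above 9 dBV, reduced 8:1 to 1 dB above → 10 dBV; +6 dB make-up → 16 dBV.
Stage 2: 16 dBV is 31.8 dB over -15.8 dBV; at 2:1 that becomes 15.9 dB over, giving 0.1 dBV.
Stage 3: below threshold (0.1 ≤ 11); passes unchanged; output 0.1 dBV.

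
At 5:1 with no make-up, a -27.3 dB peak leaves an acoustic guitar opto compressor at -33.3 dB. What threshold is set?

Gain reduction = -27.3 − (-33.3) = 6 dB; output overshoot = GR / (R − 1) = 6 / 4 = 1.5 dB.
Threshold = output − output overshoot = -33.3 − 1.5 = -34.8 dB.

-34.8 dB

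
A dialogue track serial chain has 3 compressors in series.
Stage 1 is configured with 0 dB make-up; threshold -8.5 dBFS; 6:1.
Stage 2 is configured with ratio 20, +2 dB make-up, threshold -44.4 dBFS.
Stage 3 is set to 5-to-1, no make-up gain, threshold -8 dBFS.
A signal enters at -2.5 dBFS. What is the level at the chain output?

-40.555 dBFS

Stage 1: 6 dB above -8.5 dBFS, reduced 6:1 to 1 dB above → -7.5 dBFS.
Stage 2: 36.9 dB above -44.4 dBFS, reduced 20:1 to 1.845 dB above → -42.555 dBFS; +2 dB make-up → -40.555 dBFS.
Stage 3: -40.555 dBFS ≤ -8 dBFS, so stage 3 doesn't engage; output -40.555 dBFS.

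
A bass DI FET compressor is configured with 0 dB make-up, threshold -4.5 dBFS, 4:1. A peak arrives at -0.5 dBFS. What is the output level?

-3.5 dBFS

The input is 4 dB above the -4.5 dBFS threshold.
4:1 compression reduces that to 4/4 = 1 dB over.
So the level is -4.5 + 1 = -3.5 dBFS.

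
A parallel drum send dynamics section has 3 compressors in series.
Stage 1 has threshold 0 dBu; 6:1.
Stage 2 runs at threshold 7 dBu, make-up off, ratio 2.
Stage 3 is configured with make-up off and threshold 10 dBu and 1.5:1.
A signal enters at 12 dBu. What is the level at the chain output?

Stage 1: 12 dB above 0 dBu, reduced 6:1 to 2 dB above → 2 dBu.
Stage 2: 2 dBu ≤ 7 dBu, so stage 2 doesn't engage; output 2 dBu.
Stage 3: 2 dBu ≤ 10 dBu, so stage 3 doesn't engage; output 2 dBu.

2 dBu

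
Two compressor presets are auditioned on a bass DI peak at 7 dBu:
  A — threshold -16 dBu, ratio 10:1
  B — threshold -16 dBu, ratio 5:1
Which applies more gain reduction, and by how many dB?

A: overshoot 23 dB → output overshoot 2.3 dB → GR 20.7 dB.
B: overshoot 23 dB → output overshoot 4.6 dB → GR 18.4 dB.
A applies 2.3 dB more gain reduction.

A, by 2.3 dB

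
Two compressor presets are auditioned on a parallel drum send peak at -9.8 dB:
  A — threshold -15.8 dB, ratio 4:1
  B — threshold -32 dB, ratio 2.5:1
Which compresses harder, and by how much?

A: overshoot 6 dB → output overshoot 1.5 dB → GR 4.5 dB.
B: overshoot 22.2 dB → output overshoot 8.88 dB → GR 13.32 dB.
B reduces 8.82 dB more.

B, by 8.82 dB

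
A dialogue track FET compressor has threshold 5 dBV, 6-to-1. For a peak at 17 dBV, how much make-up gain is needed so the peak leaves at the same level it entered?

10 dB

Without make-up, output = threshold + overshoot/6 = 5 + 2 = 7 dBV.
Gap to target: 10 dB.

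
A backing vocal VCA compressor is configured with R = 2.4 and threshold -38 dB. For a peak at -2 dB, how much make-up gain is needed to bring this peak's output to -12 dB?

11 dB

Overshoot 36 dB → 36/2.4 = 15 dB after compression, so the compressed level is -38 + 15 = -23 dB.
Make-up = target − compressed = -12 − (-23) = 11 dB.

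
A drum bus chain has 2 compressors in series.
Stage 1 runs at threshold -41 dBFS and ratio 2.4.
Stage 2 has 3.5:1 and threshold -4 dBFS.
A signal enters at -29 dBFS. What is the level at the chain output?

Stage 1: 12 dB above -41 dBFS, reduced 2.4:1 to 5 dB above → -36 dBFS.
Stage 2: below threshold (-36 ≤ -4); passes unchanged; output -36 dBFS.

-36 dBFS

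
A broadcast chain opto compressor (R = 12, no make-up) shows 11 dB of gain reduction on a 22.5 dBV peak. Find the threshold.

10.5 dBV

Input is 12 dB above T (since output overshoot × R = input overshoot: (11.5 − T)·12 = 22.5 − T gives T = 10.5 dBV).
Check: 10.5 + (22.5 − 10.5)/12 = 10.5 + 1 = 11.5 dBV. ✓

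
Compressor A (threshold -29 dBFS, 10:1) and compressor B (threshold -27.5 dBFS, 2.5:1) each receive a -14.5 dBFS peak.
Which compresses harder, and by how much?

A, by 5.25 dB

A: overshoot 14.5 dB → output overshoot 1.45 dB → GR 13.05 dB.
B: overshoot 13 dB → output overshoot 5.2 dB → GR 7.8 dB.
A reduces 5.25 dB more.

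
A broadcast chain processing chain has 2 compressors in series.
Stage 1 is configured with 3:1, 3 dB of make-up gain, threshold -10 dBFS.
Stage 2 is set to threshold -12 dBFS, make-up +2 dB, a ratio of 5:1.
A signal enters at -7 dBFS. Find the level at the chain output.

Stage 1: overshoot 3 dB → 3/3 = 1 dB → -9 dBFS; +3 dB make-up → -6 dBFS.
Stage 2: 6 dB above -12 dBFS, reduced 5:1 to 1.2 dB above → -10.8 dBFS; +2 dB make-up → -8.8 dBFS.

-8.8 dBFS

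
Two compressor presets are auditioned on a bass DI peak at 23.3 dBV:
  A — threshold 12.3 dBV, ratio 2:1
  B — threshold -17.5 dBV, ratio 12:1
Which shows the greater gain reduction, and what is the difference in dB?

A: GR = 11 − 11/2 = 5.5 dB.
B: GR = 40.8 − 40.8/12 = 37.4 dB.
Difference: 31.9 dB in favour of B.

B, by 31.9 dB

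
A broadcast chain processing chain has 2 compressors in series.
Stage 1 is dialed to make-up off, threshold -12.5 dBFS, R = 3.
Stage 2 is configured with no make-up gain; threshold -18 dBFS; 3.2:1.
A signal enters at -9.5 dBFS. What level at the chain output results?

Stage 1: -9.5 dBFS is 3 dB over -12.5 dBFS; at 3:1 that becomes 1 dB over, giving -11.5 dBFS.
Stage 2: 6.5 dB above -18 dBFS, reduced 3.2:1 to 2.03125 dB above → -15.96875 dBFS.

-15.96875 dBFS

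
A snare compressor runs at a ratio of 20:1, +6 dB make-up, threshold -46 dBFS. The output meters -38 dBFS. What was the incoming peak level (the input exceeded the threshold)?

Stripping the +6 dB make-up gives -44 dBFS at the gain stage.
The compressed level sits -44 − (-46) = 2 dB over threshold.
Undo the ratio: input overshoot = 2 × 20 = 40 dB, giving input = -6 dBFS.

-6 dBFS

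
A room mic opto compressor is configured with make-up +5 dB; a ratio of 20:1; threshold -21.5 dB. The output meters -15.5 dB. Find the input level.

-1.5 dB

Remove make-up: -15.5 − 5 = -20.5 dB.
Post-compression overshoot = -20.5 − (-21.5) = 1 dB.
Undo the ratio: input overshoot = 1 × 20 = 20 dB, giving input = -1.5 dB.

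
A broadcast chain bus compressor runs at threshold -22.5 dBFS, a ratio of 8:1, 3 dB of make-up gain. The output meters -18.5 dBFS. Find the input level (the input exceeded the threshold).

-14.5 dBFS

Stripping the +3 dB make-up gives -21.5 dBFS at the gain stage.
Post-compression overshoot = -21.5 − (-22.5) = 1 dB.
Input overshoot = R × output overshoot = 8 dB → input = -22.5 + 8 = -14.5 dBFS.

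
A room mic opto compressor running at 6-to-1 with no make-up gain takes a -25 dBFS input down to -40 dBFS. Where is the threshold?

-43 dBFS

Let T be the threshold. Output overshoot = (input overshoot)/R, so -40 − T = (-25 − T)/6.
6·(-40 − T) = -25 − T → 5·T = -240 − (-25) = -215.
T = -215/5 = -43 dBFS.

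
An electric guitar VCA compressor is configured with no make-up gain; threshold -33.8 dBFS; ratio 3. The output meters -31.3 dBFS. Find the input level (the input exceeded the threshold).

That's 2.5 dB above the -33.8 dBFS threshold.
Input overshoot = R × output overshoot = 7.5 dB → input = -33.8 + 7.5 = -26.3 dBFS.

-26.3 dBFS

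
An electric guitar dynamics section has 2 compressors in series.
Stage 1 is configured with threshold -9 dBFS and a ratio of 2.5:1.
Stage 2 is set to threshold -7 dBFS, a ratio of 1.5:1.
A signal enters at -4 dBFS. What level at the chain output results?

-7 dBFS

Stage 1: overshoot 5 dB → 5/2.5 = 2 dB → -7 dBFS.
Stage 2: -7 dBFS is at or below the -7 dBFS threshold — no compression; output -7 dBFS.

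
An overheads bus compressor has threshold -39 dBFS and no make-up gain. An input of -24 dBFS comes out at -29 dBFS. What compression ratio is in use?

Input overshoot = -24 − (-39) = 15 dB; output overshoot = -29 − (-39) = 10 dB.
Ratio = 15 / 10 = 1.5.

1.5:1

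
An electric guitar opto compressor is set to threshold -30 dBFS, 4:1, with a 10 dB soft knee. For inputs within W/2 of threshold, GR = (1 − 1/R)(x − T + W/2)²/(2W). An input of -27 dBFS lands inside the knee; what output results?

-29.4 dBFS

x − T + W/2 = -27 − (-30) + 5 = 8.
GR = (1 − 1/4) × 8² / 20 = 0.75 × 64 / 20 = 2.4 dB.
Output = -27 − 2.4 = -29.4 dBFS.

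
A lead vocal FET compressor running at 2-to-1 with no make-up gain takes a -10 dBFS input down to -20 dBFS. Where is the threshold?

Input is 20 dB above T (since output overshoot × R = input overshoot: (-20 − T)·2 = -10 − T gives T = -30 dBFS).
Check: -30 + (-10 − (-30))/2 = -30 + 10 = -20 dBFS. ✓

-30 dBFS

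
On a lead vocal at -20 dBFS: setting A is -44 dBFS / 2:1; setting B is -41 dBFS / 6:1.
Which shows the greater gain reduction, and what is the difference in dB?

A: GR = 24 − 24/2 = 12 dB.
B: GR = 21 − 21/6 = 17.5 dB.
B applies 5.5 dB more gain reduction.

B, by 5.5 dB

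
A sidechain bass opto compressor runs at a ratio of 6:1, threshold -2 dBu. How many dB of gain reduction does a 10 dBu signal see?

10 dB

10 dBu exceeds the threshold by 12 dB.
After 6:1 compression the overshoot becomes 12/6 = 2 dB.
GR = overshoot in − overshoot out = 12 − 2 = 10 dB.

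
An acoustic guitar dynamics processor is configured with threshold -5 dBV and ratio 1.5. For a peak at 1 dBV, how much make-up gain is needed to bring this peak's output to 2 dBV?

Overshoot 6 dB → 6/1.5 = 4 dB after compression, so the compressed level is -5 + 4 = -1 dBV.
Make-up = target − compressed = 2 − (-1) = 3 dB.

3 dB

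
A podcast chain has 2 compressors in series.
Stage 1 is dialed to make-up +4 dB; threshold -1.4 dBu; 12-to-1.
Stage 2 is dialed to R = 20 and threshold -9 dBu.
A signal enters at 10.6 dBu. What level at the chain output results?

Stage 1: 12 dB above -1.4 dBu, reduced 12:1 to 1 dB above → -0.4 dBu; +4 dB make-up → 3.6 dBu.
Stage 2: 12.6 dB above -9 dBu, reduced 20:1 to 0.63 dB above → -8.37 dBu.

-8.37 dBu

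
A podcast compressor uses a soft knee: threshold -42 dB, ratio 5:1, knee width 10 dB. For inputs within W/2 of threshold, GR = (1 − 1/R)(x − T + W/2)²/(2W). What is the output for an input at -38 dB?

-41.24 dB

x − T + W/2 = -38 − (-42) + 5 = 9.
GR = (1 − 1/5) × 9² / 20 = 0.8 × 81 / 20 = 3.24 dB.
Output = -38 − 3.24 = -41.24 dB.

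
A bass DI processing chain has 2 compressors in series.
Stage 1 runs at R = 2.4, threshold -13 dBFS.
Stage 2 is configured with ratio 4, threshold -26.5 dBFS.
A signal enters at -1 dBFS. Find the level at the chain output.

-21.875 dBFS

Stage 1: overshoot 12 dB → 12/2.4 = 5 dB → -8 dBFS.
Stage 2: overshoot 18.5 dB → 18.5/4 = 4.625 dB → -21.875 dBFS.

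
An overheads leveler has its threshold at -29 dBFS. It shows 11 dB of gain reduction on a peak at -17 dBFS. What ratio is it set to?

12:1

Input overshoot = -17 − (-29) = 12 dB.
Output overshoot = 12 − 11 = 1 dB.
Ratio = input overshoot / output overshoot = 12 / 1 = 12.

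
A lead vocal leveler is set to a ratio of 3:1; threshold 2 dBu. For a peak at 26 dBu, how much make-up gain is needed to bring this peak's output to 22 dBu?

Without make-up, output = threshold + overshoot/3 = 2 + 8 = 10 dBu.
Gap to target: 12 dB.

12 dB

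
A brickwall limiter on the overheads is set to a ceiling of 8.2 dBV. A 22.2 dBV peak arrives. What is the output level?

At ∞:1, everything above 8.2 dBV is held at the ceiling.

8.2 dBV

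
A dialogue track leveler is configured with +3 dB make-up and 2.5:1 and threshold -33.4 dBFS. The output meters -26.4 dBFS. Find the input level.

-23.4 dBFS

Remove make-up: -26.4 − 3 = -29.4 dBFS.
That's 4 dB above the -33.4 dBFS threshold.
Before 2.5:1 compression the overshoot was 4 × 2.5 = 10 dB, so input = -33.4 + 10 = -23.4 dBFS.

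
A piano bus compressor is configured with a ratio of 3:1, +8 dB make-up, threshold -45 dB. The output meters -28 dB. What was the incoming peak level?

Before make-up, the level was -28 − 8 = -36 dB.
Post-compression overshoot = -36 − (-45) = 9 dB.
Before 3:1 compression the overshoot was 9 × 3 = 27 dB, so input = -45 + 27 = -18 dB.

-18 dB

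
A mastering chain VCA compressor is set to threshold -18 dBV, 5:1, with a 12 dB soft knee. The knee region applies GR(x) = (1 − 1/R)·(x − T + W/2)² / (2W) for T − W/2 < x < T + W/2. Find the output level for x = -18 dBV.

x − T + W/2 = -18 − (-18) + 6 = 6.
GR = (1 − 1/5) × 6² / 24 = 0.8 × 36 / 24 = 1.2 dB.
Output = -18 − 1.2 = -19.2 dBV.

-19.2 dBV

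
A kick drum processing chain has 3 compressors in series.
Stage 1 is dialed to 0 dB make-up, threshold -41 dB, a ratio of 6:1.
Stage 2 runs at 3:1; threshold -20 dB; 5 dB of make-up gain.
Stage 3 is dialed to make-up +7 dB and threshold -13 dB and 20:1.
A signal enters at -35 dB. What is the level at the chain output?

Stage 1: overshoot 6 dB → 6/6 = 1 dB → -40 dB.
Stage 2: -40 dB is at or below the -20 dB threshold — no compression; make-up brings it to -35 dB.
Stage 3: -35 dB is at or below the -13 dB threshold — no compression; make-up brings it to -28 dB.

-28 dB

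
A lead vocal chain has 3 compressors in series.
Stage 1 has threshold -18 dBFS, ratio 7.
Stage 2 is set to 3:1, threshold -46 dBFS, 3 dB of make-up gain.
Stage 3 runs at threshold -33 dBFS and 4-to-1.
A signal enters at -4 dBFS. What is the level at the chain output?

Stage 1: overshoot 14 dB → 14/7 = 2 dB → -16 dBFS.
Stage 2: -16 dBFS is 30 dB over -46 dBFS; at 3:1 that becomes 10 dB over, giving -36 dBFS; +3 dB make-up → -33 dBFS.
Stage 3: below threshold (-33 ≤ -33); passes unchanged; output -33 dBFS.

-33 dBFS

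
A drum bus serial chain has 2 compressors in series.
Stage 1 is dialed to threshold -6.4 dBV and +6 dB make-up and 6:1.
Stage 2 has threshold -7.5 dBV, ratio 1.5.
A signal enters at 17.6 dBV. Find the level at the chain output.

Stage 1: 24 dB above -6.4 dBV, reduced 6:1 to 4 dB above → -2.4 dBV; +6 dB make-up → 3.6 dBV.
Stage 2: 11.1 dB above -7.5 dBV, reduced 1.5:1 to 7.4 dB above → -0.1 dBV.

-0.1 dBV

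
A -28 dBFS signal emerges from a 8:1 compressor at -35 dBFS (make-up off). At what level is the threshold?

Let T be the threshold. Output overshoot = (input overshoot)/R, so -35 − T = (-28 − T)/8.
8·(-35 − T) = -28 − T → 7·T = -280 − (-28) = -252.
T = -252/7 = -36 dBFS.

-36 dBFS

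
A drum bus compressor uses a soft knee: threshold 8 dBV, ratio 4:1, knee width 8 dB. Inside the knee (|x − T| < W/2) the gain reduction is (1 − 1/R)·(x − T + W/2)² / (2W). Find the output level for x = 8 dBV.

x − T + W/2 = 8 − 8 + 4 = 4.
GR = (1 − 1/4) × 4² / 16 = 0.75 × 16 / 16 = 0.75 dB.
Output = 8 − 0.75 = 7.25 dBV.

7.25 dBV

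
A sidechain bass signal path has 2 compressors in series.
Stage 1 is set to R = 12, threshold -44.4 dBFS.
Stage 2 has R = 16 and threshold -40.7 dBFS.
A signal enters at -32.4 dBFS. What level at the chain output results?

Stage 1: -32.4 dBFS is 12 dB over -44.4 dBFS; at 12:1 that becomes 1 dB over, giving -43.4 dBFS.
Stage 2: -43.4 dBFS ≤ -40.7 dBFS, so stage 2 doesn't engage; output -43.4 dBFS.

-43.4 dBFS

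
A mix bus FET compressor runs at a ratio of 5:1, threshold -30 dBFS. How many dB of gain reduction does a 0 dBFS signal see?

24 dB

The signal is 30 dB above threshold.
A 5:1 ratio leaves 6 dB of that excess.
Gain reduction = 30 − 6 = 24 dB.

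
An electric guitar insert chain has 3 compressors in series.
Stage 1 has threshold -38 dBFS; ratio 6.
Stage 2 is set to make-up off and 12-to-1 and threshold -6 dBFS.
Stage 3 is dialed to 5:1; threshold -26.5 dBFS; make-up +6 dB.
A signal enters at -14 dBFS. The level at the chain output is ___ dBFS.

-28 dBFS

Stage 1: 24 dB above -38 dBFS, reduced 6:1 to 4 dB above → -34 dBFS.
Stage 2: below threshold (-34 ≤ -6); passes unchanged; output -34 dBFS.
Stage 3: -34 dBFS is at or below the -26.5 dBFS threshold — no compression; make-up brings it to -28 dBFS.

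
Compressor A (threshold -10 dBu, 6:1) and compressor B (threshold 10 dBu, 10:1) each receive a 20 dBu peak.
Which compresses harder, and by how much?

A: overshoot 30 dB → output overshoot 5 dB → GR 25 dB.
B: overshoot 10 dB → output overshoot 1 dB → GR 9 dB.
A reduces 16 dB more.

A, by 16 dB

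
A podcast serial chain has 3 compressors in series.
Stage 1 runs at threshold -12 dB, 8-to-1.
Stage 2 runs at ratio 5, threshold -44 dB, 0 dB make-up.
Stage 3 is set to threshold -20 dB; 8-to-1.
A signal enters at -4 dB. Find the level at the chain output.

-37.4 dB

Stage 1: -4 dB is 8 dB over -12 dB; at 8:1 that becomes 1 dB over, giving -11 dB.
Stage 2: overshoot 33 dB → 33/5 = 6.6 dB → -37.4 dB.
Stage 3: -37.4 dB ≤ -20 dB, so stage 3 doesn't engage; output -37.4 dB.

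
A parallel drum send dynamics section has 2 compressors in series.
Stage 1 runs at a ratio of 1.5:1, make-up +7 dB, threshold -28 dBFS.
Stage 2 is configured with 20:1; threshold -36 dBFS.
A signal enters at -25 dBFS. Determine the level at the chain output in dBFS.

Stage 1: 3 dB above -28 dBFS, reduced 1.5:1 to 2 dB above → -26 dBFS; +7 dB make-up → -19 dBFS.
Stage 2: -19 dBFS is 17 dB over -36 dBFS; at 20:1 that becomes 0.85 dB over, giving -35.15 dBFS.

-35.15 dBFS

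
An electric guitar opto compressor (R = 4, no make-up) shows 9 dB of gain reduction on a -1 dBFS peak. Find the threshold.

Input is 12 dB above T (since output overshoot × R = input overshoot: (-10 − T)·4 = -1 − T gives T = -13 dBFS).
Check: -13 + (-1 − (-13))/4 = -13 + 3 = -10 dBFS. ✓

-13 dBFS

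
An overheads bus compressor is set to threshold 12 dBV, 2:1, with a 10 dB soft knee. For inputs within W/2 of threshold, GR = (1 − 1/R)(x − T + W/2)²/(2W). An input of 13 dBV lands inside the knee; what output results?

x − T + W/2 = 13 − 12 + 5 = 6.
GR = (1 − 1/2) × 6² / 20 = 0.5 × 36 / 20 = 0.9 dB.
Output = 13 − 0.9 = 12.1 dBV.

12.1 dBV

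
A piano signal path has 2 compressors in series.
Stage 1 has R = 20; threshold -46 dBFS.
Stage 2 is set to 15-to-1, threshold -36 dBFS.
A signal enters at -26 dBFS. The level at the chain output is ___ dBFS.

-45 dBFS

Stage 1: overshoot 20 dB → 20/20 = 1 dB → -45 dBFS.
Stage 2: below threshold (-45 ≤ -36); passes unchanged; output -45 dBFS.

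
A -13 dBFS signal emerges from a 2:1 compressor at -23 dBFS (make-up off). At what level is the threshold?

-33 dBFS

Let T be the threshold. Output overshoot = (input overshoot)/R, so -23 − T = (-13 − T)/2.
2·(-23 − T) = -13 − T → 1·T = -46 − (-13) = -33.
T = -33/1 = -33 dBFS.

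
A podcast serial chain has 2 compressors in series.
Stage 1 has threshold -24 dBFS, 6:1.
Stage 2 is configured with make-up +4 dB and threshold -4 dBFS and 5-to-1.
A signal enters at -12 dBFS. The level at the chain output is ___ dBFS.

-18 dBFS

Stage 1: overshoot 12 dB → 12/6 = 2 dB → -22 dBFS.
Stage 2: -22 dBFS is at or below the -4 dBFS threshold — no compression; make-up brings it to -18 dBFS.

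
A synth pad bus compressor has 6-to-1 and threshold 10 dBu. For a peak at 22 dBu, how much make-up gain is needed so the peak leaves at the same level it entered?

The peak compresses to 10 + 12/6 = 12 dBu.
To reach 22 dBu requires 22 − 12 = 10 dB of make-up.

10 dB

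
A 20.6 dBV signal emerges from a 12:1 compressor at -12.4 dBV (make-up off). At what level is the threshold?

Gain reduction = 20.6 − (-12.4) = 33 dB; output overshoot = GR / (R − 1) = 33 / 11 = 3 dB.
Threshold = output − output overshoot = -12.4 − 3 = -15.4 dBV.

-15.4 dBV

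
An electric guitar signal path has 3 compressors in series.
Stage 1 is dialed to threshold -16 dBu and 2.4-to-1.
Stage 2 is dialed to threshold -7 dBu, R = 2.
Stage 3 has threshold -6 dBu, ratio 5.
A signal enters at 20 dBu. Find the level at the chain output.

Stage 1: 20 dBu is 36 dB over -16 dBu; at 2.4:1 that becomes 15 dB over, giving -1 dBu.
Stage 2: overshoot 6 dB → 6/2 = 3 dB → -4 dBu.
Stage 3: overshoot 2 dB → 2/5 = 0.4 dB → -5.6 dBu.

-5.6 dBu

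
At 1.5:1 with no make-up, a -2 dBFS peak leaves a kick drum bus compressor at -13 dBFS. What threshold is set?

-35 dBFS

Input is 33 dB above T (since output overshoot × R = input overshoot: (-13 − T)·1.5 = -2 − T gives T = -35 dBFS).
Check: -35 + (-2 − (-35))/1.5 = -35 + 22 = -13 dBFS. ✓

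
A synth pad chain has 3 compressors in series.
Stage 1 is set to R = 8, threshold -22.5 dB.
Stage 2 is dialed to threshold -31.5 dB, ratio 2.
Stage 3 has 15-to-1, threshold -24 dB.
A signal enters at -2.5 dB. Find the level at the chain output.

-25.75 dB

Stage 1: -2.5 dB is 20 dB over -22.5 dB; at 8:1 that becomes 2.5 dB over, giving -20 dB.
Stage 2: 11.5 dB above -31.5 dB, reduced 2:1 to 5.75 dB above → -25.75 dB.
Stage 3: -25.75 dB is at or below the -24 dB threshold — no compression; output -25.75 dB.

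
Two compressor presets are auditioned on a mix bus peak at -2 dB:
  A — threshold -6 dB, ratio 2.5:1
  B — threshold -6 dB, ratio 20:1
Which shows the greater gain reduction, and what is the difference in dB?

A: GR = 4 − 4/2.5 = 2.4 dB.
B: GR = 4 − 4/20 = 3.8 dB.
B reduces 1.4 dB more.

B, by 1.4 dB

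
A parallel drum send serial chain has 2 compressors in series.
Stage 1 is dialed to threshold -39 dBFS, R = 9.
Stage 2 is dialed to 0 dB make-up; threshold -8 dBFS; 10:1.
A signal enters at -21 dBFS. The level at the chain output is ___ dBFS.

Stage 1: -21 dBFS is 18 dB over -39 dBFS; at 9:1 that becomes 2 dB over, giving -37 dBFS.
Stage 2: -37 dBFS is at or below the -8 dBFS threshold — no compression; output -37 dBFS.

-37 dBFS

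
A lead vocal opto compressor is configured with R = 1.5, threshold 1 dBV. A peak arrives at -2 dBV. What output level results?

-2 dBV is 3 dB below the 1 dBV threshold, so no gain reduction is applied.
Output = input = -2 dBV.

-2 dBV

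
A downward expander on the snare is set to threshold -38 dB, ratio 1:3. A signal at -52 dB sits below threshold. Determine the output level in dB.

The input is 14 dB below the -38 dB threshold.
A 1:3 expander multiplies undershoot by 3: 14 × 3 = 42 dB below threshold.
Output = -38 − 42 = -80 dB.

-80 dB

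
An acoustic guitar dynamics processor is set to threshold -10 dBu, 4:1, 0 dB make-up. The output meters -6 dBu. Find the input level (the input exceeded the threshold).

6 dBu

Post-compression overshoot = -6 − (-10) = 4 dB.
Input overshoot = R × output overshoot = 16 dB → input = -10 + 16 = 6 dBu.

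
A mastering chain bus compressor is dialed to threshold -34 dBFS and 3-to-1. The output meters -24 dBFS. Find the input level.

That's 10 dB above the -34 dBFS threshold.
Input overshoot = R × output overshoot = 30 dB → input = -34 + 30 = -4 dBFS.

-4 dBFS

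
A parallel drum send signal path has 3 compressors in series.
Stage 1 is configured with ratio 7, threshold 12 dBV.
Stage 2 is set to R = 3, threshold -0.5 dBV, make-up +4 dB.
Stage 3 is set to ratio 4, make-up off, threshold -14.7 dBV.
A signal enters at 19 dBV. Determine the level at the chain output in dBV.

-9.025 dBV

Stage 1: overshoot 7 dB → 7/7 = 1 dB → 13 dBV.
Stage 2: overshoot 13.5 dB → 13.5/3 = 4.5 dB → 4 dBV; +4 dB make-up → 8 dBV.
Stage 3: 22.7 dB above -14.7 dBV, reduced 4:1 to 5.675 dB above → -9.025 dBV.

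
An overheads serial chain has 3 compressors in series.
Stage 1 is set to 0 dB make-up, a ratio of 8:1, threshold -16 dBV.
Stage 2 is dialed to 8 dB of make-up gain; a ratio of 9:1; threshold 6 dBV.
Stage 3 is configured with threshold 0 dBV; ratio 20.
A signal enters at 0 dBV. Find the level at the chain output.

-6 dBV

Stage 1: overshoot 16 dB → 16/8 = 2 dB → -14 dBV.
Stage 2: -14 dBV is at or below the 6 dBV threshold — no compression; make-up brings it to -6 dBV.
Stage 3: -6 dBV ≤ 0 dBV, so stage 3 doesn't engage; output -6 dBV.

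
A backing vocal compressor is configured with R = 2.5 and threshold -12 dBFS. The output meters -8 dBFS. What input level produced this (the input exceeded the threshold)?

-2 dBFS

The compressed level sits -8 − (-12) = 4 dB over threshold.
Undo the ratio: input overshoot = 4 × 2.5 = 10 dB, giving input = -2 dBFS.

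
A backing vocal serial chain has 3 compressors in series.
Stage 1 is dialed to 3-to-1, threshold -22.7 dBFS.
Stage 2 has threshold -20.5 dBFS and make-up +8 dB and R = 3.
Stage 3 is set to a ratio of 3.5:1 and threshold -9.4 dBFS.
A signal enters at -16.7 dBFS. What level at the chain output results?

-12.7 dBFS

Stage 1: overshoot 6 dB → 6/3 = 2 dB → -20.7 dBFS.
Stage 2: below threshold (-20.7 ≤ -20.5); passes unchanged; make-up brings it to -12.7 dBFS.
Stage 3: below threshold (-12.7 ≤ -9.4); passes unchanged; output -12.7 dBFS.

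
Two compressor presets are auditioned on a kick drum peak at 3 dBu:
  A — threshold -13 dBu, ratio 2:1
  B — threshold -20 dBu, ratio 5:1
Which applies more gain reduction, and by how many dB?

B, by 10.4 dB

A: GR = 16 − 16/2 = 8 dB.
B: GR = 23 − 23/5 = 18.4 dB.
B reduces 10.4 dB more.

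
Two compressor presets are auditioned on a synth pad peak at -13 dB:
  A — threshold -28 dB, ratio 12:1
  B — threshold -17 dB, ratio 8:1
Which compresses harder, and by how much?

A: 15 dB over, compressed to 1.25 dB over, so 13.75 dB of GR.
B: 4 dB over, compressed to 0.5 dB over, so 3.5 dB of GR.
A reduces 10.25 dB more.

A, by 10.25 dB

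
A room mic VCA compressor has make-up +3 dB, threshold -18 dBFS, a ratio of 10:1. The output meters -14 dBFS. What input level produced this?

Before make-up, the level was -14 − 3 = -17 dBFS.
Post-compression overshoot = -17 − (-18) = 1 dB.
Input overshoot = R × output overshoot = 10 dB → input = -18 + 10 = -8 dBFS.

-8 dBFS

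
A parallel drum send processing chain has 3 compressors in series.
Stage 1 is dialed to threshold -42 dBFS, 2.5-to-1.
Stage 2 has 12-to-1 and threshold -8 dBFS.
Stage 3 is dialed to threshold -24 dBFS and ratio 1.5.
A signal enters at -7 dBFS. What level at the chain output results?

-28 dBFS

Stage 1: -7 dBFS is 35 dB over -42 dBFS; at 2.5:1 that becomes 14 dB over, giving -28 dBFS.
Stage 2: -28 dBFS is at or below the -8 dBFS threshold — no compression; output -28 dBFS.
Stage 3: below threshold (-28 ≤ -24); passes unchanged; output -28 dBFS.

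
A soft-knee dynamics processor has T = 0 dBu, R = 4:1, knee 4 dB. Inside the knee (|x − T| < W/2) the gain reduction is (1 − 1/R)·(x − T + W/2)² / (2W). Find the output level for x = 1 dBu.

0.15625 dBu

x − T + W/2 = 1 − 0 + 2 = 3.
GR = (1 − 1/4) × 3² / 8 = 0.75 × 9 / 8 = 0.84375 dB.
Output = 1 − 0.84375 = 0.15625 dBu.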